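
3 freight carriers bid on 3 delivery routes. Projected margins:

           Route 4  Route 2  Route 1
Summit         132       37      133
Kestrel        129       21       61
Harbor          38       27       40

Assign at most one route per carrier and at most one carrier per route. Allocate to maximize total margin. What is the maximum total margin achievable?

Optimal: Summit→Route 1 ($133k), Kestrel→Route 4 ($129k), Harbor→Route 2 ($27k) — total 133+129+27 = $289k.
Column-greedy (each route in turn goes to its best remaining carrier) gives $220k, worse by 69.
Next-best assignment: Summit→Route 4, Kestrel→Route 1, Harbor→Route 2 = $220k.

Maximum total: $289k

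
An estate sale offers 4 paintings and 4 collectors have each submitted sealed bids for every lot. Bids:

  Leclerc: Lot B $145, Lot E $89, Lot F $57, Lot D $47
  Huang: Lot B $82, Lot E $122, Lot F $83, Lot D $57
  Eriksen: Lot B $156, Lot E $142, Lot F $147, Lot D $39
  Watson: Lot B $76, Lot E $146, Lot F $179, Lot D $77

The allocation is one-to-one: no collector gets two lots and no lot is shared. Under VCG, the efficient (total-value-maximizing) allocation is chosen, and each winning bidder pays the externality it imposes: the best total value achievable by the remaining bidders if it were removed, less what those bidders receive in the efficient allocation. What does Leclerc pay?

Leclerc pays $79.

Efficient allocation: Leclerc→Lot B ($145), Huang→Lot D ($57), Eriksen→Lot E ($142), Watson→Lot F ($179); total welfare W = $523.
Leclerc receives Lot B at value $145, so the others get W − 145 = $378.
Without Leclerc: best allocation of the remaining 3 bidders over all 4 lots is Huang→Lot E ($122), Eriksen→Lot B ($156), Watson→Lot F ($179), total $457.
VCG payment = (others' best without Leclerc) − (others' welfare with Leclerc) = 457 − 378 = $79.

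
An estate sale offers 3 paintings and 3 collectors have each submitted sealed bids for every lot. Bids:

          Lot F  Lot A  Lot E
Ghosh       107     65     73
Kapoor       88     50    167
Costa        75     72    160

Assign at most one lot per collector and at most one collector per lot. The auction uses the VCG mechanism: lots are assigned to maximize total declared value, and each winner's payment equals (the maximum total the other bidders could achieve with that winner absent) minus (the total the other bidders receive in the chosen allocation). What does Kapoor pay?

Efficient allocation: Ghosh→Lot F ($107), Kapoor→Lot E ($167), Costa→Lot A ($72); total welfare W = $346.
Kapoor receives Lot E at value $167, so the others get W − 167 = $179.
Without Kapoor: best allocation of the remaining 2 bidders over all 3 lots is Ghosh→Lot F ($107), Costa→Lot E ($160), total $267.
VCG payment = (others' best without Kapoor) − (others' welfare with Kapoor) = 267 − 179 = $88.

Kapoor pays $88.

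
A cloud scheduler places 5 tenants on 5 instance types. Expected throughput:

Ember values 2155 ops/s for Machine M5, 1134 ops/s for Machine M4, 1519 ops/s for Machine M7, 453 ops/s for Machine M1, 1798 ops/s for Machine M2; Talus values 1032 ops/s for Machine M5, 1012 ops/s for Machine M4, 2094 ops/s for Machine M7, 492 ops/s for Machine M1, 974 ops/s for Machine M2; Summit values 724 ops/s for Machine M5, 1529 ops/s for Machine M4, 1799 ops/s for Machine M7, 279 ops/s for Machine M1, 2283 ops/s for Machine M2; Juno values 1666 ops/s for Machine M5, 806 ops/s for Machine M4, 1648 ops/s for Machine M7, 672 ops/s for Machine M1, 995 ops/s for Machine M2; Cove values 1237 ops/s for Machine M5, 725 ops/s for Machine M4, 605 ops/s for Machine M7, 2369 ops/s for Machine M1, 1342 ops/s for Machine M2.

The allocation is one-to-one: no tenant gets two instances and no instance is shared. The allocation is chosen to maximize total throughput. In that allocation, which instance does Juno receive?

Treat this as an assignment problem: match each tenant to one instance.
Optimal: Ember→Machine M5 (2155 ops/s), Talus→Machine M7 (2094 ops/s), Summit→Machine M2 (2283 ops/s), Juno→Machine M4 (806 ops/s), Cove→Machine M1 (2369 ops/s) — total 2155+2094+2283+806+2369 = 9707 ops/s.
Column-greedy (each instance in turn goes to its best remaining tenant) gives 9142 ops/s, worse by 565.
Next-best assignment: Ember→Machine M4, Talus→Machine M7, Summit→Machine M2, Juno→Machine M5, Cove→Machine M1 = 9546 ops/s.
Checked against all permutations: 9707 ops/s is optimal.
Juno's own top instance is Machine M5 (1666 ops/s), but forcing Juno→Machine M5 and reassigning the rest optimally gives only 9546 ops/s — worse by 161.

Juno receives Machine M4.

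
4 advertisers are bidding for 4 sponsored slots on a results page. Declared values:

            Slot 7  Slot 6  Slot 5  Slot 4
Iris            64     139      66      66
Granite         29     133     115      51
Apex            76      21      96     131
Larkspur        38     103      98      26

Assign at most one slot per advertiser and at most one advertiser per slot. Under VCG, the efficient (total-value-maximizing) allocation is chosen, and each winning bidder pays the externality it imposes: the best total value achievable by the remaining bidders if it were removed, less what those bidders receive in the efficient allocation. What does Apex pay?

Efficient allocation: Iris→Slot 7 ($64), Granite→Slot 6 ($133), Apex→Slot 4 ($131), Larkspur→Slot 5 ($98); total welfare W = $426.
Apex receives Slot 4 at value $131, so the others get W − 131 = $295.
Without Apex: best allocation of the remaining 3 bidders over all 4 slots is Iris→Slot 4 ($66), Granite→Slot 6 ($133), Larkspur→Slot 5 ($98), total $297.
VCG payment = (others' best without Apex) − (others' welfare with Apex) = 297 − 295 = $2.

Apex pays $2.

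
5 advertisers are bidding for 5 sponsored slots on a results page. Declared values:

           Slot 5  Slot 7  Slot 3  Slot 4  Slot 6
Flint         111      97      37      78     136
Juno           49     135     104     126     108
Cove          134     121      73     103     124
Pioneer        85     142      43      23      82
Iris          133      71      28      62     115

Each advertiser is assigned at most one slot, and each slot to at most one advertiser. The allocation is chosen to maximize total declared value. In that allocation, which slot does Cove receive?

Treat this as an assignment problem: match each advertiser to one slot.
Optimal: Flint→Slot 6 ($136), Juno→Slot 3 ($104), Cove→Slot 4 ($103), Pioneer→Slot 7 ($142), Iris→Slot 5 ($133) — total 136+104+103+142+133 = $618.
Row-greedy (each advertiser in turn takes its best remaining slot) gives $510, worse by 108.
Next-best assignment: Flint→Slot 6, Juno→Slot 4, Cove→Slot 3, Pioneer→Slot 7, Iris→Slot 5 = $610.
No other one-to-one assignment exceeds $618.
Cove's own top slot is Slot 5 ($134), but forcing Cove→Slot 5 and reassigning the rest optimally gives only $578 — worse by 40.

Cove receives Slot 4.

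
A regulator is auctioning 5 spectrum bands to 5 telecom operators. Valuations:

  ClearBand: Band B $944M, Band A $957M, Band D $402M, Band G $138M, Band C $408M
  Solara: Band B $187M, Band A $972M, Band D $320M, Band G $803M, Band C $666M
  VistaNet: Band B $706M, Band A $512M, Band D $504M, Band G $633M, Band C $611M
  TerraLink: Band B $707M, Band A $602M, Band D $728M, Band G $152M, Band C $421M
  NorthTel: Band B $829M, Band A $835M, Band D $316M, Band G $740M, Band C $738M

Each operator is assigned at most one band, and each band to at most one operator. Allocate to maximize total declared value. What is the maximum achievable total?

Max total: $4015M

Optimal: ClearBand→Band B ($944M), Solara→Band A ($972M), VistaNet→Band G ($633M), TerraLink→Band D ($728M), NorthTel→Band C ($738M) — total 944+972+633+728+738 = $4015M.
Row-greedy (each operator in turn takes its best remaining band) gives $3932M, worse by 83.
Next-best assignment: ClearBand→Band B, Solara→Band A, VistaNet→Band C, TerraLink→Band D, NorthTel→Band G = $3995M.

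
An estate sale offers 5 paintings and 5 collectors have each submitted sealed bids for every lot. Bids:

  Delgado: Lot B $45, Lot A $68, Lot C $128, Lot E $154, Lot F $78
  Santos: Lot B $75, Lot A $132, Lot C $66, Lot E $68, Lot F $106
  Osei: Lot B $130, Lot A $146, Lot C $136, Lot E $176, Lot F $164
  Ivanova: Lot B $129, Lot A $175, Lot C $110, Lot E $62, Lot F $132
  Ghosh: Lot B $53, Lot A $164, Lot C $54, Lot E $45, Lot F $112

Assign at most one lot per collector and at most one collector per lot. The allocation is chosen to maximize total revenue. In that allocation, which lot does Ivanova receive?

Ivanova receives Lot B.

Optimal: Delgado→Lot C ($128), Santos→Lot F ($106), Osei→Lot E ($176), Ivanova→Lot B ($129), Ghosh→Lot A ($164) — total 128+106+176+129+164 = $703.
Next-best assignment: Delgado→Lot E, Santos→Lot F, Osei→Lot C, Ivanova→Lot B, Ghosh→Lot A = $689.
Ivanova's own top lot is Lot A ($175), but forcing Ivanova→Lot A and reassigning the rest optimally gives only $666 — worse by 37.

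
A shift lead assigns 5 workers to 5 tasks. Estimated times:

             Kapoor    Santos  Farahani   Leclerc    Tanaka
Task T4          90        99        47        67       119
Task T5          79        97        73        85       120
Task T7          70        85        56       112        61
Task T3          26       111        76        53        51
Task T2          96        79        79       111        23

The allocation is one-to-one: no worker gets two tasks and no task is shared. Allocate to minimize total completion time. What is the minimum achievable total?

Optimal: Kapoor→Task T3 (26 min), Santos→Task T7 (85 min), Farahani→Task T4 (47 min), Leclerc→Task T5 (85 min), Tanaka→Task T2 (23 min) — total 26+85+47+85+23 = 266 min.
Column-greedy (each task in turn goes to its cheapest remaining worker) gives 319 min, worse by 53.
Swapping Kapoor↔Farahani (Kapoor→Task T4 90 min, Farahani→Task T3 76 min) adds 93.
Every other assignment is strictly worse.

Minimum total: 266 min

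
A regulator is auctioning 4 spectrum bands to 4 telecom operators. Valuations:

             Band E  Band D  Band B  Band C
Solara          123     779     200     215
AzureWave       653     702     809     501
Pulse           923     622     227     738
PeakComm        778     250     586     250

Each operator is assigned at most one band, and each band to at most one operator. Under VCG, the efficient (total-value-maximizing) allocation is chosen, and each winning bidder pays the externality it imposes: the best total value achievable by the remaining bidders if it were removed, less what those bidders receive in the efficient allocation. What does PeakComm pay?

PeakComm pays $185M.

Efficient allocation: Solara→Band D ($779M), AzureWave→Band B ($809M), Pulse→Band C ($738M), PeakComm→Band E ($778M); total welfare W = $3104M.
PeakComm receives Band E at value $778M, so the others get W − 778 = $2326M.
Without PeakComm: best allocation of the remaining 3 bidders over all 4 bands is Solara→Band D ($779M), AzureWave→Band B ($809M), Pulse→Band E ($923M), total $2511M.
VCG payment = (others' best without PeakComm) − (others' welfare with PeakComm) = 2511 − 2326 = $185M.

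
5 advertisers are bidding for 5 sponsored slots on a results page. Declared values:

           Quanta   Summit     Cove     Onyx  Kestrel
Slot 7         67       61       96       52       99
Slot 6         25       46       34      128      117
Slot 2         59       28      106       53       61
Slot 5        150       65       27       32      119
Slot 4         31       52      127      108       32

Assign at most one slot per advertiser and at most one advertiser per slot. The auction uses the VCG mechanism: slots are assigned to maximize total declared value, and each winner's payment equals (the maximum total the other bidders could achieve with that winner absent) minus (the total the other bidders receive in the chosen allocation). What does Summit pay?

Summit pays $23.

Efficient allocation: Quanta→Slot 5 ($150), Summit→Slot 7 ($61), Cove→Slot 2 ($106), Onyx→Slot 4 ($108), Kestrel→Slot 6 ($117); total welfare W = $542.
Summit receives Slot 7 at value $61, so the others get W − 61 = $481.
Without Summit: best allocation of the remaining 4 bidders over all 5 slots is Quanta→Slot 5 ($150), Cove→Slot 4 ($127), Onyx→Slot 6 ($128), Kestrel→Slot 7 ($99), total $504.
VCG payment = (others' best without Summit) − (others' welfare with Summit) = 504 − 481 = $23.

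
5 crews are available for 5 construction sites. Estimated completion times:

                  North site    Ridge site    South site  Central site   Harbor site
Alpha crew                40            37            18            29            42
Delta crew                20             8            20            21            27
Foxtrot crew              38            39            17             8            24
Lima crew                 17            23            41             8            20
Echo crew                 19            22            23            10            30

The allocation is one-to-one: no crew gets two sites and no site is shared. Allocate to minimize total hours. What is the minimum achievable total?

Optimal: Alpha crew→South site (18 hours), Delta crew→Ridge site (8 hours), Foxtrot crew→Central site (8 hours), Lima crew→Harbor site (20 hours), Echo crew→North site (19 hours) — total 18+8+8+20+19 = 73 hours.
Row-greedy (each crew in turn takes its cheapest remaining site) gives 81 hours, worse by 8.

Minimum total: 73 hours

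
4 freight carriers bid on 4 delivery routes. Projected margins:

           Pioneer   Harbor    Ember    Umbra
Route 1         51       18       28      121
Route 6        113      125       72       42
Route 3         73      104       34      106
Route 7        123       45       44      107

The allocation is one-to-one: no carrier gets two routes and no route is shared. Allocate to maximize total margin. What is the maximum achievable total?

Optimal: Pioneer→Route 7 ($123k), Harbor→Route 3 ($104k), Ember→Route 6 ($72k), Umbra→Route 1 ($121k) — total 123+104+72+121 = $420k.
Column-greedy (each route in turn goes to its best remaining carrier) gives $363k, worse by 57.
Next-best assignment: Pioneer→Route 7, Harbor→Route 6, Ember→Route 3, Umbra→Route 1 = $403k.

Max total: $420k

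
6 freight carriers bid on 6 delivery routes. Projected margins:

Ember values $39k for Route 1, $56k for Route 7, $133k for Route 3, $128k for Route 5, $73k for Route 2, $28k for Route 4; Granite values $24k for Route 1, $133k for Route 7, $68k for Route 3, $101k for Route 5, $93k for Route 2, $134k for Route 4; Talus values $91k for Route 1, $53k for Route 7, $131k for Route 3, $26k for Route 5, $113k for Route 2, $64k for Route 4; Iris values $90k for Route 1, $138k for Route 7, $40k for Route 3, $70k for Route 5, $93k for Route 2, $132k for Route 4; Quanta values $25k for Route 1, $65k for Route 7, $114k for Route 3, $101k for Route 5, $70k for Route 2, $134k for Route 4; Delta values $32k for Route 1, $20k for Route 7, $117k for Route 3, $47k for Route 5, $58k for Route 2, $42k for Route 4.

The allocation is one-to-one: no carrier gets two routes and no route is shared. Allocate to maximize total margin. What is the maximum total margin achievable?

Maximum total: $715k

This is a one-to-one assignment (maximum-weight bipartite matching).
Optimal: Ember→Route 5 ($128k), Granite→Route 7 ($133k), Talus→Route 2 ($113k), Iris→Route 1 ($90k), Quanta→Route 4 ($134k), Delta→Route 3 ($117k) — total 128+133+113+90+134+117 = $715k.
Row-greedy (each carrier in turn takes its best remaining route) gives $651k, worse by 64.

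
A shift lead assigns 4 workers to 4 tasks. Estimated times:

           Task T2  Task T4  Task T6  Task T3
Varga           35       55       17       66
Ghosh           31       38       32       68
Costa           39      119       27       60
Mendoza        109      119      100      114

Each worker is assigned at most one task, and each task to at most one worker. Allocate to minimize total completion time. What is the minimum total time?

Treat this as an assignment problem: match each worker to one task.
Optimal: Varga→Task T6 (17 min), Ghosh→Task T4 (38 min), Costa→Task T2 (39 min), Mendoza→Task T3 (114 min) — total 17+38+39+114 = 208 min.
Next-best assignment: Varga→Task T2, Ghosh→Task T4, Costa→Task T6, Mendoza→Task T3 = 214 min.
Swapping Ghosh↔Varga (Ghosh→Task T6 32 min, Varga→Task T4 55 min) adds 32.
No other one-to-one assignment undercuts 208 min.

Min total: 208 min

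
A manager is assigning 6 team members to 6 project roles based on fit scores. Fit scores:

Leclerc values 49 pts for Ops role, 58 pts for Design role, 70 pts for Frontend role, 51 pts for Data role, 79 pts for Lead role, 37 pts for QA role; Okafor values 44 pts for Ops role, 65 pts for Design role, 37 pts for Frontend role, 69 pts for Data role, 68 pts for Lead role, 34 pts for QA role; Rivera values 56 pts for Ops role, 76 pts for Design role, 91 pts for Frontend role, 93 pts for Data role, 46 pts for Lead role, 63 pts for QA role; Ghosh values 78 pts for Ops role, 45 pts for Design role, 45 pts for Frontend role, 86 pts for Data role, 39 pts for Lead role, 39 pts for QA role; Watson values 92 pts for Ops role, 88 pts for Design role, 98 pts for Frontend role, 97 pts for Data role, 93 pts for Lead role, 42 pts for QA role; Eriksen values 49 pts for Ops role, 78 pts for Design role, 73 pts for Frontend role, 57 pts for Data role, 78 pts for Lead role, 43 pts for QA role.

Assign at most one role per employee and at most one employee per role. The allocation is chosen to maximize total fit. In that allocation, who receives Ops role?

Ghosh receives Ops role.

Optimal: Leclerc→Lead role (79 pts), Okafor→Data role (69 pts), Rivera→QA role (63 pts), Ghosh→Ops role (78 pts), Watson→Frontend role (98 pts), Eriksen→Design role (78 pts) — total 79+69+63+78+98+78 = 465 pts.
Row-greedy (each employee in turn takes its best remaining role) gives 448 pts, worse by 17.
Swapping Leclerc↔Watson (Leclerc→Frontend role 70 pts, Watson→Lead role 93 pts) loses 14.
Every other assignment is strictly worse.
Ghosh's own top role is Data role (86 pts), but forcing Ghosh→Data role and reassigning the rest optimally gives only 460 pts — worse by 5.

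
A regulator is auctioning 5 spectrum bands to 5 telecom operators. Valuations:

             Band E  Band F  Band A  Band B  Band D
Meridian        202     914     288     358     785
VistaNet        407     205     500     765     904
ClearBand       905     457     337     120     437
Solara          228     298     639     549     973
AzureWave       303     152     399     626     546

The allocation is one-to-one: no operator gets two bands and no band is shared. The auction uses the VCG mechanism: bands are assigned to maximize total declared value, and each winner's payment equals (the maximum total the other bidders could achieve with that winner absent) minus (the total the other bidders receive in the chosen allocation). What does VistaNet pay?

VistaNet pays $334M.

Efficient allocation: Meridian→Band F ($914M), VistaNet→Band D ($904M), ClearBand→Band E ($905M), Solara→Band A ($639M), AzureWave→Band B ($626M); total welfare W = $3988M.
VistaNet receives Band D at value $904M, so the others get W − 904 = $3084M.
Without VistaNet: best allocation of the remaining 4 bidders over all 5 bands is Meridian→Band F ($914M), ClearBand→Band E ($905M), Solara→Band D ($973M), AzureWave→Band B ($626M), total $3418M.
VCG payment = (others' best without VistaNet) − (others' welfare with VistaNet) = 3418 − 3084 = $334M.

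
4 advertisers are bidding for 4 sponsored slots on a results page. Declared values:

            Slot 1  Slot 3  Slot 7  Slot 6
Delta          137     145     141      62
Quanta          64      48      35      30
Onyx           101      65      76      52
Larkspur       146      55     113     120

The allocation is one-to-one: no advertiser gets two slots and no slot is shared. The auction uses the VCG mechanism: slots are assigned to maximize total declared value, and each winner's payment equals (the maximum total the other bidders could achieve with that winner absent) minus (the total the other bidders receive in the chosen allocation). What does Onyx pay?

Efficient allocation: Delta→Slot 7 ($141), Quanta→Slot 3 ($48), Onyx→Slot 1 ($101), Larkspur→Slot 6 ($120); total welfare W = $410.
Onyx receives Slot 1 at value $101, so the others get W − 101 = $309.
Without Onyx: best allocation of the remaining 3 bidders over all 4 slots is Delta→Slot 7 ($141), Quanta→Slot 3 ($48), Larkspur→Slot 1 ($146), total $335.
VCG payment = (others' best without Onyx) − (others' welfare with Onyx) = 335 − 309 = $26.

Onyx pays $26.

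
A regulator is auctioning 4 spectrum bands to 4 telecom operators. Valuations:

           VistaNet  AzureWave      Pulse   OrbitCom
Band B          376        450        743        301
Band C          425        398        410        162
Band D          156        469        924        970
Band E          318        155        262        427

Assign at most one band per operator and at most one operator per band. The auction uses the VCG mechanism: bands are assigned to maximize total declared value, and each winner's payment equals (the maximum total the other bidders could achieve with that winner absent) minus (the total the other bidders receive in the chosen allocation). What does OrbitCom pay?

Efficient allocation: VistaNet→Band E ($318M), AzureWave→Band C ($398M), Pulse→Band B ($743M), OrbitCom→Band D ($970M); total welfare W = $2429M.
OrbitCom receives Band D at value $970M, so the others get W − 970 = $1459M.
Without OrbitCom: best allocation of the remaining 3 bidders over all 4 bands is VistaNet→Band C ($425M), AzureWave→Band B ($450M), Pulse→Band D ($924M), total $1799M.
VCG payment = (others' best without OrbitCom) − (others' welfare with OrbitCom) = 1799 − 1459 = $340M.

OrbitCom pays $340M.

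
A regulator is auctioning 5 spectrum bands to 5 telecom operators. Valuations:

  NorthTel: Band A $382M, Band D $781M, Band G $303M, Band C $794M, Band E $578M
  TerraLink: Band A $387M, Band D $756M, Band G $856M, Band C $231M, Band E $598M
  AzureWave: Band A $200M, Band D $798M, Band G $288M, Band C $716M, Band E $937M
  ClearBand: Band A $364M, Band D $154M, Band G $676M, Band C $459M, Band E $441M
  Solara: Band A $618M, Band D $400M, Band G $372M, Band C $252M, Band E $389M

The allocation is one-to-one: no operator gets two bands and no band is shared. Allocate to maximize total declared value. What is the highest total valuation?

Max total: $3781M

Treat this as an assignment problem: match each operator to one band.
Optimal: NorthTel→Band C ($794M), TerraLink→Band D ($756M), AzureWave→Band E ($937M), ClearBand→Band G ($676M), Solara→Band A ($618M) — total 794+756+937+676+618 = $3781M.
Row-greedy (each operator in turn takes its best remaining band) gives $3351M, worse by 430.
Every other assignment is strictly worse.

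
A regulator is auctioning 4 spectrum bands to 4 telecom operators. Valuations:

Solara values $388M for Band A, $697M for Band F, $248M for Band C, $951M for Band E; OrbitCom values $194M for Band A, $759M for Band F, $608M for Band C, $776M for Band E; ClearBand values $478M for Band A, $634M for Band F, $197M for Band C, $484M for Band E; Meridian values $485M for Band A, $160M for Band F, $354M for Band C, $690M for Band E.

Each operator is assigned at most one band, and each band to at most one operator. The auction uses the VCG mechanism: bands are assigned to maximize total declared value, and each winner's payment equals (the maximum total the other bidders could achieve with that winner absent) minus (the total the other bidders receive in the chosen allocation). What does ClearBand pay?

Efficient allocation: Solara→Band E ($951M), OrbitCom→Band C ($608M), ClearBand→Band F ($634M), Meridian→Band A ($485M); total welfare W = $2678M.
ClearBand receives Band F at value $634M, so the others get W − 634 = $2044M.
Without ClearBand: best allocation of the remaining 3 bidders over all 4 bands is Solara→Band E ($951M), OrbitCom→Band F ($759M), Meridian→Band A ($485M), total $2195M.
VCG payment = (others' best without ClearBand) − (others' welfare with ClearBand) = 2195 − 2044 = $151M.

ClearBand pays $151M.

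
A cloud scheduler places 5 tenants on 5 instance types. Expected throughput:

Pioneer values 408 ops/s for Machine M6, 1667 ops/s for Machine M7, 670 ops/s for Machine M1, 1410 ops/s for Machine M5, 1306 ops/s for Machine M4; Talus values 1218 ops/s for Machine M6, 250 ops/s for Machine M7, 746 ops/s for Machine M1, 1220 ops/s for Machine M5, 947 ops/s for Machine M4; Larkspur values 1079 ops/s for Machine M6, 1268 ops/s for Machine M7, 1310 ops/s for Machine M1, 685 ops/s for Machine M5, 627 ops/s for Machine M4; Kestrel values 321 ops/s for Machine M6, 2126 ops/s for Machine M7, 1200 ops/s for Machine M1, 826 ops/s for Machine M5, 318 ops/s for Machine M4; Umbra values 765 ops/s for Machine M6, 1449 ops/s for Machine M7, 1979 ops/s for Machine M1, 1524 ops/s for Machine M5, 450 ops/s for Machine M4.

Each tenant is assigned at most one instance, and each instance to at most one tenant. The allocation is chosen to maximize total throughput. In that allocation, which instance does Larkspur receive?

This is the linear assignment problem.
Optimal: Pioneer→Machine M4 (1306 ops/s), Talus→Machine M5 (1220 ops/s), Larkspur→Machine M6 (1079 ops/s), Kestrel→Machine M7 (2126 ops/s), Umbra→Machine M1 (1979 ops/s) — total 1306+1220+1079+2126+1979 = 7710 ops/s.
Row-greedy (each tenant in turn takes its best remaining instance) gives 4968 ops/s, worse by 2742.
Next-best assignment: Pioneer→Machine M5, Talus→Machine M4, Larkspur→Machine M6, Kestrel→Machine M7, Umbra→Machine M1 = 7541 ops/s.
No other one-to-one assignment exceeds 7710 ops/s.
Larkspur's own top instance is Machine M1 (1310 ops/s), but forcing Larkspur→Machine M1 and reassigning the rest optimally gives only 7484 ops/s — worse by 226.

Larkspur receives Machine M6.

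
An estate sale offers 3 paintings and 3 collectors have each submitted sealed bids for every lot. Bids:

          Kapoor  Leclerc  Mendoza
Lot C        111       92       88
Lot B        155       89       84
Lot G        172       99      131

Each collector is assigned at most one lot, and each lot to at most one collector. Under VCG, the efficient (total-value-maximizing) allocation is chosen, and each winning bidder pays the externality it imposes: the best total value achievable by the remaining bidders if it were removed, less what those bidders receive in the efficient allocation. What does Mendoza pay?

Mendoza pays $17.

Efficient allocation: Kapoor→Lot B ($155), Leclerc→Lot C ($92), Mendoza→Lot G ($131); total welfare W = $378.
Mendoza receives Lot G at value $131, so the others get W − 131 = $247.
Without Mendoza: best allocation of the remaining 2 bidders over all 3 lots is Kapoor→Lot G ($172), Leclerc→Lot C ($92), total $264.
VCG payment = (others' best without Mendoza) − (others' welfare with Mendoza) = 264 − 247 = $17.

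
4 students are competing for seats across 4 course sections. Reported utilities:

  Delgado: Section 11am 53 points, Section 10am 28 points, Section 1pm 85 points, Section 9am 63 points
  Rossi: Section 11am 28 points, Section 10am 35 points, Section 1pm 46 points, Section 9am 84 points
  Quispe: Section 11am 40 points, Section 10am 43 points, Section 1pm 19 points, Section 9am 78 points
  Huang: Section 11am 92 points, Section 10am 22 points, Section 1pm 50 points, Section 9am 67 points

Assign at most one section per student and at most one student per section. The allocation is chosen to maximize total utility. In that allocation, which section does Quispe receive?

Optimal: Delgado→Section 1pm (85 points), Rossi→Section 9am (84 points), Quispe→Section 10am (43 points), Huang→Section 11am (92 points) — total 85+84+43+92 = 304 points.
Next-best assignment: Delgado→Section 1pm, Rossi→Section 10am, Quispe→Section 9am, Huang→Section 11am = 290 points.
Every other assignment is strictly worse.
Quispe's own top section is Section 9am (78 points), but forcing Quispe→Section 9am and reassigning the rest optimally gives only 290 points — worse by 14.

Quispe receives Section 10am.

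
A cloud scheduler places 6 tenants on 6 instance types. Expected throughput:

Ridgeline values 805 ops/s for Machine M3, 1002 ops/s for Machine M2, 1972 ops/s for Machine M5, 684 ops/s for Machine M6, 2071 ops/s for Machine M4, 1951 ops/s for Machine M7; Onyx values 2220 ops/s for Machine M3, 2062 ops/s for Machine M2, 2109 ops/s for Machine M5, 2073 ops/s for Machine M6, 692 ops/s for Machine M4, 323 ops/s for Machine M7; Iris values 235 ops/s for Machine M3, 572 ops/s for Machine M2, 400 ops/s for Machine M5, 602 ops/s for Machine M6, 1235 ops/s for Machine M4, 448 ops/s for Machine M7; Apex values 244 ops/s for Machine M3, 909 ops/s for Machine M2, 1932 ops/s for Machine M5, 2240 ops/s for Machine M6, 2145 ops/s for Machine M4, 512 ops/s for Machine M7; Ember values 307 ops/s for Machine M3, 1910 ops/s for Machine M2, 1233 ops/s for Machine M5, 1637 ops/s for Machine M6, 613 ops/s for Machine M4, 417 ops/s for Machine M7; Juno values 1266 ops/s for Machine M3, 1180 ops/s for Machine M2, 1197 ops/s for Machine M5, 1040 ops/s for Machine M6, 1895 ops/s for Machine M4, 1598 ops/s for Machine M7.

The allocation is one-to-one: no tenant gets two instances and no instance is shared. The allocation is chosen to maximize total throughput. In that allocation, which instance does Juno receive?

Juno receives Machine M7.

Optimal: Ridgeline→Machine M5 (1972 ops/s), Onyx→Machine M3 (2220 ops/s), Iris→Machine M4 (1235 ops/s), Apex→Machine M6 (2240 ops/s), Ember→Machine M2 (1910 ops/s), Juno→Machine M7 (1598 ops/s) — total 1972+2220+1235+2240+1910+1598 = 11175 ops/s.
No other one-to-one assignment exceeds 11175 ops/s.
Juno's own top instance is Machine M4 (1895 ops/s), but forcing Juno→Machine M4 and reassigning the rest optimally gives only 10685 ops/s — worse by 490.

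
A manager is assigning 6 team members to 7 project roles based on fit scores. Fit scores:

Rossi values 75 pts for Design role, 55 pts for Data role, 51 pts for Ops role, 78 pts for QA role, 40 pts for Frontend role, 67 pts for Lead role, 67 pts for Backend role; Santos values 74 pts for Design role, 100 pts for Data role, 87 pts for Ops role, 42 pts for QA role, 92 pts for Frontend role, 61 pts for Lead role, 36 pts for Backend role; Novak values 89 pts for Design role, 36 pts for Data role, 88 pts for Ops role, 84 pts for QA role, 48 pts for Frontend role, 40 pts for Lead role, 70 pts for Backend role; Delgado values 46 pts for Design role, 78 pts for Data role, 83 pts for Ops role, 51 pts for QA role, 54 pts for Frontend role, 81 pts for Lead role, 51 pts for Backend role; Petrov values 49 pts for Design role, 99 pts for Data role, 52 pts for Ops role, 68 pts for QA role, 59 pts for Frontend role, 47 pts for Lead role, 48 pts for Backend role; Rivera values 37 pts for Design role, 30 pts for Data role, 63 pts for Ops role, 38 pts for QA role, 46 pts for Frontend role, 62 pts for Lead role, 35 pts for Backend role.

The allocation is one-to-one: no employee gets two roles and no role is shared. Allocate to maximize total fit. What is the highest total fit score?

Max total: 503 pts

Optimal: Rossi→QA role (78 pts), Santos→Frontend role (92 pts), Novak→Design role (89 pts), Delgado→Ops role (83 pts), Petrov→Data role (99 pts), Rivera→Lead role (62 pts) — total 78+92+89+83+99+62 = 503 pts.
Column-greedy (each role in turn goes to its best remaining employee) gives 471 pts, worse by 32.
Next-best assignment: Rossi→QA role, Santos→Frontend role, Novak→Design role, Delgado→Lead role, Petrov→Data role, Rivera→Ops role = 502 pts.
Swapping Santos↔Rossi (Santos→QA role 42 pts, Rossi→Frontend role 40 pts) loses 88.
Checked against all permutations: 503 pts is optimal.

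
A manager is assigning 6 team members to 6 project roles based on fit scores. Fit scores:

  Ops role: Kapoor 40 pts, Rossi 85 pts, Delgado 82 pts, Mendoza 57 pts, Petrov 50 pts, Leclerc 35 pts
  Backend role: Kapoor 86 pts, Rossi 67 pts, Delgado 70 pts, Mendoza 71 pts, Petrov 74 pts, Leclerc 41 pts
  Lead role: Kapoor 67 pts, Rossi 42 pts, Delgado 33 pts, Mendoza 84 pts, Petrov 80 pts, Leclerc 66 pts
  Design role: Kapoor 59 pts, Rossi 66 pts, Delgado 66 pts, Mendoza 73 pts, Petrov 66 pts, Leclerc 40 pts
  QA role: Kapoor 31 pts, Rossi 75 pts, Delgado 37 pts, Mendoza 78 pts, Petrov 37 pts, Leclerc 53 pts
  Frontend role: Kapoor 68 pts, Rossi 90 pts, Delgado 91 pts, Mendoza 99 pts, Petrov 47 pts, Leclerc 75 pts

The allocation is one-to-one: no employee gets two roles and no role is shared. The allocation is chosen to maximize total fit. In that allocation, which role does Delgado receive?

Delgado receives Ops role.

This is the linear assignment problem.
Optimal: Kapoor→Backend role (86 pts), Rossi→QA role (75 pts), Delgado→Ops role (82 pts), Mendoza→Frontend role (99 pts), Petrov→Design role (66 pts), Leclerc→Lead role (66 pts) — total 86+75+82+99+66+66 = 474 pts.
Row-greedy (each employee in turn takes its best remaining role) gives 461 pts, worse by 13.
No other one-to-one assignment exceeds 474 pts.
Delgado's own top role is Frontend role (91 pts), but forcing Delgado→Frontend role and reassigning the rest optimally gives only 472 pts — worse by 2.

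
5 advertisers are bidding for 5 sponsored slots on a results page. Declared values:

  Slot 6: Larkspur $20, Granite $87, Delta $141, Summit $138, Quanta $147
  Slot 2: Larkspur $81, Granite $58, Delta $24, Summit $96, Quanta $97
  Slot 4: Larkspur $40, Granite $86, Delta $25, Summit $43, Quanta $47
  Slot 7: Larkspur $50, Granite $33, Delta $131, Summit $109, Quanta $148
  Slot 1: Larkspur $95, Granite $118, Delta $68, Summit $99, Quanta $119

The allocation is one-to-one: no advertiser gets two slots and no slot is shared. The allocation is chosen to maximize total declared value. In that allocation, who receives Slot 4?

Granite receives Slot 4.

Optimal: Larkspur→Slot 1 ($95), Granite→Slot 4 ($86), Delta→Slot 6 ($141), Summit→Slot 2 ($96), Quanta→Slot 7 ($148) — total 95+86+141+96+148 = $566.
Row-greedy (each advertiser in turn takes its best remaining slot) gives $456, worse by 110.
Next-best assignment: Larkspur→Slot 2, Granite→Slot 4, Delta→Slot 6, Summit→Slot 1, Quanta→Slot 7 = $555.
Granite's own top slot is Slot 1 ($118), but forcing Granite→Slot 1 and reassigning the rest optimally gives only $543 — worse by 23.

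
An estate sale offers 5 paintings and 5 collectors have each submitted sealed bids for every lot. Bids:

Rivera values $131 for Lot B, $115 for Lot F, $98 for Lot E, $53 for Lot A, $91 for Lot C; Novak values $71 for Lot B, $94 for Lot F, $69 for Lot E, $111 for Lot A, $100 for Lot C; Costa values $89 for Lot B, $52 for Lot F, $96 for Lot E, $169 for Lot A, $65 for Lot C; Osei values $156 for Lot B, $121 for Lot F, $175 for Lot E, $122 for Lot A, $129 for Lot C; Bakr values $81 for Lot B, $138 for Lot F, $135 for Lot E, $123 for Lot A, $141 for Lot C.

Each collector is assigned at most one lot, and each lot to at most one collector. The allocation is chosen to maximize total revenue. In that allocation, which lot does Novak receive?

Novak receives Lot C.

This is a one-to-one assignment (maximum-weight bipartite matching).
Optimal: Rivera→Lot B ($131), Novak→Lot C ($100), Costa→Lot A ($169), Osei→Lot E ($175), Bakr→Lot F ($138) — total 131+100+169+175+138 = $713.
Row-greedy (each collector in turn takes its best remaining lot) gives $605, worse by 108.
Novak's own top lot is Lot A ($111), but forcing Novak→Lot A and reassigning the rest optimally gives only $631 — worse by 82.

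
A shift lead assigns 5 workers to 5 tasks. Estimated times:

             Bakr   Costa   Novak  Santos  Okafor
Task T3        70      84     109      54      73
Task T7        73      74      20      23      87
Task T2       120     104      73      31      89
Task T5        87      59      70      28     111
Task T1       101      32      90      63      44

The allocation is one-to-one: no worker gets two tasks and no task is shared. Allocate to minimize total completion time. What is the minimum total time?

Optimal: Bakr→Task T3 (70 min), Costa→Task T5 (59 min), Novak→Task T7 (20 min), Santos→Task T2 (31 min), Okafor→Task T1 (44 min) — total 70+59+20+31+44 = 224 min.
Column-greedy (each task in turn goes to its cheapest remaining worker) gives 323 min, worse by 99.
Next-best assignment: Bakr→Task T3, Costa→Task T1, Novak→Task T7, Santos→Task T5, Okafor→Task T2 = 239 min.

Min total: 224 min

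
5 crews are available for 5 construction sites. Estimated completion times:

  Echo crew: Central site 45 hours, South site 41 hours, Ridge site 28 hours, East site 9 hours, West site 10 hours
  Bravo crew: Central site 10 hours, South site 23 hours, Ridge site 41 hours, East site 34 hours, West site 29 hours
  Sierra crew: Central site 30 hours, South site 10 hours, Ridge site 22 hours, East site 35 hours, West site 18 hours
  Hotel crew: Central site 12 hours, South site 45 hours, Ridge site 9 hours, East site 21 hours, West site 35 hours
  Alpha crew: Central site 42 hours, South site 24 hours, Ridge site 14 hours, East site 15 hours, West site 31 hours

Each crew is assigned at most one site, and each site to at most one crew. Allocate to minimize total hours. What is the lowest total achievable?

Optimal: Echo crew→West site (10 hours), Bravo crew→Central site (10 hours), Sierra crew→South site (10 hours), Hotel crew→Ridge site (9 hours), Alpha crew→East site (15 hours) — total 10+10+10+9+15 = 54 hours.
Min-entry greedy (repeatedly take the single cheapest remaining cell) gives 69 hours, worse by 15.
Every other assignment is strictly worse.

Min total: 54 hours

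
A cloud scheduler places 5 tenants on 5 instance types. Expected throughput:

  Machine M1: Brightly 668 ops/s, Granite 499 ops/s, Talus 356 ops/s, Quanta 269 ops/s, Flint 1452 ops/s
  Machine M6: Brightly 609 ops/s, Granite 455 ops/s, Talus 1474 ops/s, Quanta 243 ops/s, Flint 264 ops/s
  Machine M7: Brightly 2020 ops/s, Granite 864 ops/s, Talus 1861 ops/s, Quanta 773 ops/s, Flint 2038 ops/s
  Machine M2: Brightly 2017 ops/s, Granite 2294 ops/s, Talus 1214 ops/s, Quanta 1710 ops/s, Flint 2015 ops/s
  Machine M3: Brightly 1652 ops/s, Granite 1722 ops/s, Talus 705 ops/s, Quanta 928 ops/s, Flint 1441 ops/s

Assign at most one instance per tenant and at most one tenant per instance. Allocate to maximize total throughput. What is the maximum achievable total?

Max total: 8378 ops/s

Optimal: Brightly→Machine M7 (2020 ops/s), Granite→Machine M3 (1722 ops/s), Talus→Machine M6 (1474 ops/s), Quanta→Machine M2 (1710 ops/s), Flint→Machine M1 (1452 ops/s) — total 2020+1722+1474+1710+1452 = 8378 ops/s.
Column-greedy (each instance in turn goes to its best remaining tenant) gives 8168 ops/s, worse by 210.
Next-best assignment: Brightly→Machine M7, Granite→Machine M2, Talus→Machine M6, Quanta→Machine M3, Flint→Machine M1 = 8168 ops/s.
Swapping Granite↔Talus (Granite→Machine M6 455 ops/s, Talus→Machine M3 705 ops/s) loses 2036.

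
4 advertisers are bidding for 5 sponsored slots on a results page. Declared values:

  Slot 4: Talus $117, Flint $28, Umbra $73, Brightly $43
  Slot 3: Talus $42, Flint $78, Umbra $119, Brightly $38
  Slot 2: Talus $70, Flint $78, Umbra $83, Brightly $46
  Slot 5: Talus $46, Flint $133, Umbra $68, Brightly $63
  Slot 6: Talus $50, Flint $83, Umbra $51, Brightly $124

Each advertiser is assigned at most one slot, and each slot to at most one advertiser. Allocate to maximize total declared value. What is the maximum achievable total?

Maximum total: $493

Optimal: Talus→Slot 4 ($117), Flint→Slot 5 ($133), Umbra→Slot 3 ($119), Brightly→Slot 6 ($124) — total 117+133+119+124 = $493.
Column-greedy (each slot in turn goes to its best remaining advertiser) gives $377, worse by 116.
Next-best assignment: Talus→Slot 4, Flint→Slot 5, Umbra→Slot 2, Brightly→Slot 6 = $457.
No other one-to-one assignment exceeds $493.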